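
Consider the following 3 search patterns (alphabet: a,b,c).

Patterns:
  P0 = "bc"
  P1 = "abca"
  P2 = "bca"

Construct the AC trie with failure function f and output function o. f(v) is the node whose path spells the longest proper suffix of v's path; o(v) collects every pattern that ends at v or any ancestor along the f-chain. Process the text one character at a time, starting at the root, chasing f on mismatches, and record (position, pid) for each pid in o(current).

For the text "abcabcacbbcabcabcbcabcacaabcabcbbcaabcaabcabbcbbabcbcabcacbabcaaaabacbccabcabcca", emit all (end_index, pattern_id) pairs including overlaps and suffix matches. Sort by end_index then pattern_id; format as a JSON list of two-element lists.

Construct AC machine:
Trie (insert patterns):
  n0 'ε': a→3 b→1
  n1 'b': c→2
  n2 'bc': a→7  ←P0
  n3 'a': b→4
  n4 'ab': c→5
  n5 'abc': a→6
  n6 'abca': ·  ←P1
  n7 'bca': ·  ←P2

Failure links (BFS by depth):
  n1('b'): parent n0 fail=0; on 'b' 0 → fail=0;  out ∅∪∅=∅
  n3('a'): parent n0 fail=0; on 'a' 0 → fail=0;  out ∅∪∅=∅
  n2('bc'): parent n1 fail=0; on 'c' 0 → fail=0;  out {0}∪∅={0}
  n4('ab'): parent n3 fail=0; on 'b' 0 → fail=1;  out ∅∪∅=∅
  n5('abc'): parent n4 fail=1; on 'c' 1 → fail=2;  out ∅∪{0}={0}
  n7('bca'): parent n2 fail=0; on 'a' 0 → fail=3;  out {2}∪∅={2}
  n6('abca'): parent n5 fail=2; on 'a' 2 → fail=7;  out {1}∪{2}={1,2}

Scan:
i=0 'a': node 0→3
i=1 'b': node 3→4
i=2 'c': node 4→5  → match P0@[1:2]
i=3 'a': node 5→6  → match P1@[0:3],P2@[1:3]
i=4 'b': node 6→4 (fail-walked)
i=5 'c': node 4→5  → match P0@[4:5]
i=6 'a': node 5→6  → match P1@[3:6],P2@[4:6]
i=7 'c': node 6→0 (fail-walked)
i=8 'b': node 0→1
i=9 'b': node 1→1 (fail-walked)
i=10 'c': node 1→2  → match P0@[9:10]
i=11 'a': node 2→7  → match P2@[9:11]
i=12 'b': node 7→4 (fail-walked)
i=13 'c': node 4→5  → match P0@[12:13]
i=14 'a': node 5→6  → match P1@[11:14],P2@[12:14]
i=15 'b': node 6→4 (fail-walked)
i=16 'c': node 4→5  → match P0@[15:16]
i=17 'b': node 5→1 (fail-walked)
i=18 'c': node 1→2  → match P0@[17:18]
i=19 'a': node 2→7  → match P2@[17:19]
i=20 'b': node 7→4 (fail-walked)
i=21 'c': node 4→5  → match P0@[20:21]
i=22 'a': node 5→6  → match P1@[19:22],P2@[20:22]
i=23 'c': node 6→0 (fail-walked)
i=24 'a': node 0→3
i=25 'a': node 3→3 (fail-walked)
i=26 'b': node 3→4
i=27 'c': node 4→5  → match P0@[26:27]
i=28 'a': node 5→6  → match P1@[25:28],P2@[26:28]
i=29 'b': node 6→4 (fail-walked)
i=30 'c': node 4→5  → match P0@[29:30]
i=31 'b': node 5→1 (fail-walked)
i=32 'b': node 1→1 (fail-walked)
i=33 'c': node 1→2  → match P0@[32:33]
i=34 'a': node 2→7  → match P2@[32:34]
i=35 'a': node 7→3 (fail-walked)
i=36 'b': node 3→4
i=37 'c': node 4→5  → match P0@[36:37]
i=38 'a': node 5→6  → match P1@[35:38],P2@[36:38]
i=39 'a': node 6→3 (fail-walked)
i=40 'b': node 3→4
i=41 'c': node 4→5  → match P0@[40:41]
i=42 'a': node 5→6  → match P1@[39:42],P2@[40:42]
i=43 'b': node 6→4 (fail-walked)
i=44 'b': node 4→1 (fail-walked)
i=45 'c': node 1→2  → match P0@[44:45]
i=46 'b': node 2→1 (fail-walked)
i=47 'b': node 1→1 (fail-walked)
i=48 'a': node 1→3 (fail-walked)
i=49 'b': node 3→4
i=50 'c': node 4→5  → match P0@[49:50]
i=51 'b': node 5→1 (fail-walked)
i=52 'c': node 1→2  → match P0@[51:52]
i=53 'a': node 2→7  → match P2@[51:53]
i=54 'b': node 7→4 (fail-walked)
i=55 'c': node 4→5  → match P0@[54:55]
i=56 'a': node 5→6  → match P1@[53:56],P2@[54:56]
i=57 'c': node 6→0 (fail-walked)
i=58 'b': node 0→1
i=59 'a': node 1→3 (fail-walked)
i=60 'b': node 3→4
i=61 'c': node 4→5  → match P0@[60:61]
i=62 'a': node 5→6  → match P1@[59:62],P2@[60:62]
i=63 'a': node 6→3 (fail-walked)
i=64 'a': node 3→3 (fail-walked)
i=65 'a': node 3→3 (fail-walked)
i=66 'b': node 3→4
i=67 'a': node 4→3 (fail-walked)
i=68 'c': node 3→0 (fail-walked)
i=69 'b': node 0→1
i=70 'c': node 1→2  → match P0@[69:70]
i=71 'c': node 2→0 (fail-walked)
i=72 'a': node 0→3
i=73 'b': node 3→4
i=74 'c': node 4→5  → match P0@[73:74]
i=75 'a': node 5→6  → match P1@[72:75],P2@[73:75]
i=76 'b': node 6→4 (fail-walked)
i=77 'c': node 4→5  → match P0@[76:77]
i=78 'c': node 5→0 (fail-walked)
i=79 'a': node 0→3

Matches: [[2,0],[3,1],[3,2],[5,0],[6,1],[6,2],[10,0],[11,2],[13,0],[14,1],[14,2],[16,0],[18,0],[19,2],[21,0],[22,1],[22,2],[27,0],[28,1],[28,2],[30,0],[33,0],[34,2],[37,0],[38,1],[38,2],[41,0],[42,1],[42,2],[45,0],[50,0],[52,0],[53,2],[55,0],[56,1],[56,2],[61,0],[62,1],[62,2],[70,0],[74,0],[75,1],[75,2],[77,0]]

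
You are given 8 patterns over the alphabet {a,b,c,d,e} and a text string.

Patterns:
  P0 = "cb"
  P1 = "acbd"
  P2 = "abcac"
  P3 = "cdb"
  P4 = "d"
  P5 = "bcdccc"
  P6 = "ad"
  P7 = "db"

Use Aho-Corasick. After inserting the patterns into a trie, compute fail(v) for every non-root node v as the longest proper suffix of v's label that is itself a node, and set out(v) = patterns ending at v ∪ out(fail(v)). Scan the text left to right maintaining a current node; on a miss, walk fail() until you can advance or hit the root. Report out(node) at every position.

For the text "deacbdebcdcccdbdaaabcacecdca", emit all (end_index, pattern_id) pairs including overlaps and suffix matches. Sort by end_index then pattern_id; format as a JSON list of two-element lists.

Construct AC machine:
Trie nodes:
  n0 'ε': a→3 b→14 c→1 d→13
  n1 'c': b→2 d→11
  n2 'cb': ·  ←P0
  n3 'a': b→7 c→4 d→20
  n4 'ac': b→5
  n5 'acb': d→6
  n6 'acbd': ·  ←P1
  n7 'ab': c→8
  n8 'abc': a→9
  n9 'abca': c→10
  n10 'abcac': ·  ←P2
  n11 'cd': b→12
  n12 'cdb': ·  ←P3
  n13 'd': b→21  ←P4
  n14 'b': c→15
  n15 'bc': d→16
  n16 'bcd': c→17
  n17 'bcdc': c→18
  n18 'bcdcc': c→19
  n19 'bcdccc': ·  ←P5
  n20 'ad': ·  ←P6
  n21 'db': ·  ←P7

Failure links (BFS by depth):
  fail(1) 'c': from fail(0)=0 chase 'c': 0 ⇒ 0;  out=∅∪out(0)=∅
  fail(3) 'a': from fail(0)=0 chase 'a': 0 ⇒ 0;  out=∅∪out(0)=∅
  fail(13) 'd': from fail(0)=0 chase 'd': 0 ⇒ 0;  out={4}∪out(0)={4}
  fail(14) 'b': from fail(0)=0 chase 'b': 0 ⇒ 0;  out=∅∪out(0)=∅
  fail(2) 'cb': from fail(1)=0 chase 'b': 0 ⇒ 14;  out={0}∪out(14)={0}
  fail(4) 'ac': from fail(3)=0 chase 'c': 0 ⇒ 1;  out=∅∪out(1)=∅
  fail(7) 'ab': from fail(3)=0 chase 'b': 0 ⇒ 14;  out=∅∪out(14)=∅
  fail(11) 'cd': from fail(1)=0 chase 'd': 0 ⇒ 13;  out=∅∪out(13)={4}
  fail(15) 'bc': from fail(14)=0 chase 'c': 0 ⇒ 1;  out=∅∪out(1)=∅
  fail(20) 'ad': from fail(3)=0 chase 'd': 0 ⇒ 13;  out={6}∪out(13)={4,6}
  fail(21) 'db': from fail(13)=0 chase 'b': 0 ⇒ 14;  out={7}∪out(14)={7}
  fail(5) 'acb': from fail(4)=1 chase 'b': 1 ⇒ 2;  out=∅∪out(2)={0}
  fail(8) 'abc': from fail(7)=14 chase 'c': 14 ⇒ 15;  out=∅∪out(15)=∅
  fail(12) 'cdb': from fail(11)=13 chase 'b': 13 ⇒ 21;  out={3}∪out(21)={3,7}
  fail(16) 'bcd': from fail(15)=1 chase 'd': 1 ⇒ 11;  out=∅∪out(11)={4}
  fail(6) 'acbd': from fail(5)=2 chase 'd': 2→14→0 ⇒ 13;  out={1}∪out(13)={1,4}
  fail(9) 'abca': from fail(8)=15 chase 'a': 15→1→0 ⇒ 3;  out=∅∪out(3)=∅
  fail(17) 'bcdc': from fail(16)=11 chase 'c': 11→13→0 ⇒ 1;  out=∅∪out(1)=∅
  fail(10) 'abcac': from fail(9)=3 chase 'c': 3 ⇒ 4;  out={2}∪out(4)={2}
  fail(18) 'bcdcc': from fail(17)=1 chase 'c': 1→0 ⇒ 1;  out=∅∪out(1)=∅
  fail(19) 'bcdccc': from fail(18)=1 chase 'c': 1→0 ⇒ 1;  out={5}∪out(1)={5}

Text stream:
pos 0 'd': at 13  → match P4@[0:0]
pos 1 'e': at 0 ·f
pos 2 'a': at 3
pos 3 'c': at 4
pos 4 'b': at 5  → match P0@[3:4]
pos 5 'd': at 6  → match P1@[2:5],P4@[5:5]
pos 6 'e': at 0 ·f
pos 7 'b': at 14
pos 8 'c': at 15
pos 9 'd': at 16  → match P4@[9:9]
pos 10 'c': at 17
pos 11 'c': at 18
pos 12 'c': at 19  → match P5@[7:12]
pos 13 'd': at 11 ·f  → match P4@[13:13]
pos 14 'b': at 12  → match P3@[12:14],P7@[13:14]
pos 15 'd': at 13 ·f  → match P4@[15:15]
pos 16 'a': at 3 ·f
pos 17 'a': at 3 ·f
pos 18 'a': at 3 ·f
pos 19 'b': at 7
pos 20 'c': at 8
pos 21 'a': at 9
pos 22 'c': at 10  → match P2@[18:22]
pos 23 'e': at 0 ·f
pos 24 'c': at 1
pos 25 'd': at 11  → match P4@[25:25]
pos 26 'c': at 1 ·f
pos 27 'a': at 3 ·f

Result: [[0,4],[4,0],[5,1],[5,4],[9,4],[12,5],[13,4],[14,3],[14,7],[15,4],[22,2],[25,4]]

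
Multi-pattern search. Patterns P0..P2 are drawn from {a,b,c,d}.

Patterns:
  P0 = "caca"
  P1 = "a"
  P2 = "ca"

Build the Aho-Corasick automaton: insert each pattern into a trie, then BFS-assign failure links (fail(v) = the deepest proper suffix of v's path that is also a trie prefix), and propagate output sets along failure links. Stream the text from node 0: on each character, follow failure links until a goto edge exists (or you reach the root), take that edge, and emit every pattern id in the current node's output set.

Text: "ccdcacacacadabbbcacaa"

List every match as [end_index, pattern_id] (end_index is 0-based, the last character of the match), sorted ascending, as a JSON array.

Build:
Trie nodes:
  0='ε' goto a→5 c→1
  1='c' goto a→2
  2='ca' goto c→3  [P2 ends]
  3='cac' goto a→4
  4='caca' goto ·  [P0 ends]
  5='a' goto ·  [P1 ends]

BFS fail/out derivation:
  fail(1) 'c': from fail(0)=0 chase 'c': 0 ⇒ 0;  out=∅∪out(0)=∅
  fail(5) 'a': from fail(0)=0 chase 'a': 0 ⇒ 0;  out={1}∪out(0)={1}
  fail(2) 'ca': from fail(1)=0 chase 'a': 0 ⇒ 5;  out={2}∪out(5)={1,2}
  fail(3) 'cac': from fail(2)=5 chase 'c': 5→0 ⇒ 1;  out=∅∪out(1)=∅
  fail(4) 'caca': from fail(3)=1 chase 'a': 1 ⇒ 2;  out={0}∪out(2)={0,1,2}

Scan:
pos 0 'c': at 1
pos 1 'c': at 1 ·f
pos 2 'd': at 0 ·f
pos 3 'c': at 1
pos 4 'a': at 2  ** P1@[4:4],P2@[3:4]
pos 5 'c': at 3
pos 6 'a': at 4  ** P0@[3:6],P1@[6:6],P2@[5:6]
pos 7 'c': at 3 ·f
pos 8 'a': at 4  ** P0@[5:8],P1@[8:8],P2@[7:8]
pos 9 'c': at 3 ·f
pos 10 'a': at 4  ** P0@[7:10],P1@[10:10],P2@[9:10]
pos 11 'd': at 0 ·f
pos 12 'a': at 5  ** P1@[12:12]
pos 13 'b': at 0 ·f
pos 14 'b': at 0
pos 15 'b': at 0
pos 16 'c': at 1
pos 17 'a': at 2  ** P1@[17:17],P2@[16:17]
pos 18 'c': at 3
pos 19 'a': at 4  ** P0@[16:19],P1@[19:19],P2@[18:19]
pos 20 'a': at 5 ·f  ** P1@[20:20]

All matches (sorted): [[4,1],[4,2],[6,0],[6,1],[6,2],[8,0],[8,1],[8,2],[10,0],[10,1],[10,2],[12,1],[17,1],[17,2],[19,0],[19,1],[19,2],[20,1]]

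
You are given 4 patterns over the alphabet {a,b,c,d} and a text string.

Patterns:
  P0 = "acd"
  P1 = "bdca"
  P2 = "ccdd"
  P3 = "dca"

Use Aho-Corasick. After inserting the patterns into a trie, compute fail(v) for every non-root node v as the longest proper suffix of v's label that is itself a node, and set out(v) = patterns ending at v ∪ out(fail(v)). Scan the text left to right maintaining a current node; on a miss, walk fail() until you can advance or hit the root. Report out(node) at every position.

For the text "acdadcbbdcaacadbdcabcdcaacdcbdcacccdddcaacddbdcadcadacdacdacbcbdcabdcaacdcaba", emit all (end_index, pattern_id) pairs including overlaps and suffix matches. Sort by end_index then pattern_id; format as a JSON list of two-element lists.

Build:
Trie (insert patterns):
  n0 'ε': a→1 b→4 c→8 d→12
  n1 'a': c→2
  n2 'ac': d→3
  n3 'acd': ·  [P0 ends]
  n4 'b': d→5
  n5 'bd': c→6
  n6 'bdc': a→7
  n7 'bdca': ·  [P1 ends]
  n8 'c': c→9
  n9 'cc': d→10
  n10 'ccd': d→11
  n11 'ccdd': ·  [P2 ends]
  n12 'd': c→13
  n13 'dc': a→14
  n14 'dca': ·  [P3 ends]

BFS fail/out derivation:
  fail(1) 'a': from fail(0)=0 chase 'a': 0 ⇒ 0;  out=∅∪out(0)=∅
  fail(4) 'b': from fail(0)=0 chase 'b': 0 ⇒ 0;  out=∅∪out(0)=∅
  fail(8) 'c': from fail(0)=0 chase 'c': 0 ⇒ 0;  out=∅∪out(0)=∅
  fail(12) 'd': from fail(0)=0 chase 'd': 0 ⇒ 0;  out=∅∪out(0)=∅
  fail(2) 'ac': from fail(1)=0 chase 'c': 0 ⇒ 8;  out=∅∪out(8)=∅
  fail(5) 'bd': from fail(4)=0 chase 'd': 0 ⇒ 12;  out=∅∪out(12)=∅
  fail(9) 'cc': from fail(8)=0 chase 'c': 0 ⇒ 8;  out=∅∪out(8)=∅
  fail(13) 'dc': from fail(12)=0 chase 'c': 0 ⇒ 8;  out=∅∪out(8)=∅
  fail(3) 'acd': from fail(2)=8 chase 'd': 8→0 ⇒ 12;  out={0}∪out(12)={0}
  fail(6) 'bdc': from fail(5)=12 chase 'c': 12 ⇒ 13;  out=∅∪out(13)=∅
  fail(10) 'ccd': from fail(9)=8 chase 'd': 8→0 ⇒ 12;  out=∅∪out(12)=∅
  fail(14) 'dca': from fail(13)=8 chase 'a': 8→0 ⇒ 1;  out={3}∪out(1)={3}
  fail(7) 'bdca': from fail(6)=13 chase 'a': 13 ⇒ 14;  out={1}∪out(14)={1,3}
  fail(11) 'ccdd': from fail(10)=12 chase 'd': 12→0 ⇒ 12;  out={2}∪out(12)={2}

Scan:
pos 0 'a': at 1
pos 1 'c': at 2
pos 2 'd': at 3  → match P0@[0:2]
pos 3 'a': at 1 ·f
pos 4 'd': at 12 ·f
pos 5 'c': at 13
pos 6 'b': at 4 ·f
pos 7 'b': at 4 ·f
pos 8 'd': at 5
pos 9 'c': at 6
pos 10 'a': at 7  → match P1@[7:10],P3@[8:10]
pos 11 'a': at 1 ·f
pos 12 'c': at 2
pos 13 'a': at 1 ·f
pos 14 'd': at 12 ·f
pos 15 'b': at 4 ·f
pos 16 'd': at 5
pos 17 'c': at 6
pos 18 'a': at 7  → match P1@[15:18],P3@[16:18]
pos 19 'b': at 4 ·f
pos 20 'c': at 8 ·f
pos 21 'd': at 12 ·f
pos 22 'c': at 13
pos 23 'a': at 14  → match P3@[21:23]
pos 24 'a': at 1 ·f
pos 25 'c': at 2
pos 26 'd': at 3  → match P0@[24:26]
pos 27 'c': at 13 ·f
pos 28 'b': at 4 ·f
pos 29 'd': at 5
pos 30 'c': at 6
pos 31 'a': at 7  → match P1@[28:31],P3@[29:31]
pos 32 'c': at 2 ·f
pos 33 'c': at 9 ·f
pos 34 'c': at 9 ·f
pos 35 'd': at 10
pos 36 'd': at 11  → match P2@[33:36]
pos 37 'd': at 12 ·f
pos 38 'c': at 13
pos 39 'a': at 14  → match P3@[37:39]
pos 40 'a': at 1 ·f
pos 41 'c': at 2
pos 42 'd': at 3  → match P0@[40:42]
pos 43 'd': at 12 ·f
pos 44 'b': at 4 ·f
pos 45 'd': at 5
pos 46 'c': at 6
pos 47 'a': at 7  → match P1@[44:47],P3@[45:47]
pos 48 'd': at 12 ·f
pos 49 'c': at 13
pos 50 'a': at 14  → match P3@[48:50]
pos 51 'd': at 12 ·f
pos 52 'a': at 1 ·f
pos 53 'c': at 2
pos 54 'd': at 3  → match P0@[52:54]
pos 55 'a': at 1 ·f
pos 56 'c': at 2
pos 57 'd': at 3  → match P0@[55:57]
pos 58 'a': at 1 ·f
pos 59 'c': at 2
pos 60 'b': at 4 ·f
pos 61 'c': at 8 ·f
pos 62 'b': at 4 ·f
pos 63 'd': at 5
pos 64 'c': at 6
pos 65 'a': at 7  → match P1@[62:65],P3@[63:65]
pos 66 'b': at 4 ·f
pos 67 'd': at 5
pos 68 'c': at 6
pos 69 'a': at 7  → match P1@[66:69],P3@[67:69]
pos 70 'a': at 1 ·f
pos 71 'c': at 2
pos 72 'd': at 3  → match P0@[70:72]
pos 73 'c': at 13 ·f
pos 74 'a': at 14  → match P3@[72:74]
pos 75 'b': at 4 ·f
pos 76 'a': at 1 ·f

Matches: [[2,0],[10,1],[10,3],[18,1],[18,3],[23,3],[26,0],[31,1],[31,3],[36,2],[39,3],[42,0],[47,1],[47,3],[50,3],[54,0],[57,0],[65,1],[65,3],[69,1],[69,3],[72,0],[74,3]]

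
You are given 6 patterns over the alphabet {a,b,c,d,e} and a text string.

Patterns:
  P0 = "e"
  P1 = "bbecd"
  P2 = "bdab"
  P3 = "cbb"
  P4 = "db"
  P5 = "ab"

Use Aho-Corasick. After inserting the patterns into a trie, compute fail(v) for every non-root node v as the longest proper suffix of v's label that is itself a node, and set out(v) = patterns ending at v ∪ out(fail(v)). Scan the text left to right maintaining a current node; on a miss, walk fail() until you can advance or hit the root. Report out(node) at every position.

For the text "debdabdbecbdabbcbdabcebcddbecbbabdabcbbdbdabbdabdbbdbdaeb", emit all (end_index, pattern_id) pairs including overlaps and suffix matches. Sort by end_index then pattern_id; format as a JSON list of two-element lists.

Build:
Trie (insert patterns):
  0='ε' goto a→15 b→2 c→10 d→13 e→1
  1='e' goto ·  [P0 ends]
  2='b' goto b→3 d→7
  3='bb' goto e→4
  4='bbe' goto c→5
  5='bbec' goto d→6
  6='bbecd' goto ·  [P1 ends]
  7='bd' goto a→8
  8='bda' goto b→9
  9='bdab' goto ·  [P2 ends]
  10='c' goto b→11
  11='cb' goto b→12
  12='cbb' goto ·  [P3 ends]
  13='d' goto b→14
  14='db' goto ·  [P4 ends]
  15='a' goto b→16
  16='ab' goto ·  [P5 ends]

Failure links (BFS by depth):
  fail(1) 'e': from fail(0)=0 chase 'e': 0 ⇒ 0;  out={0}∪out(0)={0}
  fail(2) 'b': from fail(0)=0 chase 'b': 0 ⇒ 0;  out=∅∪out(0)=∅
  fail(10) 'c': from fail(0)=0 chase 'c': 0 ⇒ 0;  out=∅∪out(0)=∅
  fail(13) 'd': from fail(0)=0 chase 'd': 0 ⇒ 0;  out=∅∪out(0)=∅
  fail(15) 'a': from fail(0)=0 chase 'a': 0 ⇒ 0;  out=∅∪out(0)=∅
  fail(3) 'bb': from fail(2)=0 chase 'b': 0 ⇒ 2;  out=∅∪out(2)=∅
  fail(7) 'bd': from fail(2)=0 chase 'd': 0 ⇒ 13;  out=∅∪out(13)=∅
  fail(11) 'cb': from fail(10)=0 chase 'b': 0 ⇒ 2;  out=∅∪out(2)=∅
  fail(14) 'db': from fail(13)=0 chase 'b': 0 ⇒ 2;  out={4}∪out(2)={4}
  fail(16) 'ab': from fail(15)=0 chase 'b': 0 ⇒ 2;  out={5}∪out(2)={5}
  fail(4) 'bbe': from fail(3)=2 chase 'e': 2→0 ⇒ 1;  out=∅∪out(1)={0}
  fail(8) 'bda': from fail(7)=13 chase 'a': 13→0 ⇒ 15;  out=∅∪out(15)=∅
  fail(12) 'cbb': from fail(11)=2 chase 'b': 2 ⇒ 3;  out={3}∪out(3)={3}
  fail(5) 'bbec': from fail(4)=1 chase 'c': 1→0 ⇒ 10;  out=∅∪out(10)=∅
  fail(9) 'bdab': from fail(8)=15 chase 'b': 15 ⇒ 16;  out={2}∪out(16)={2,5}
  fail(6) 'bbecd': from fail(5)=10 chase 'd': 10→0 ⇒ 13;  out={1}∪out(13)={1}

Run:
pos 0 'd': at 13
pos 1 'e': at 1 (fail-walked)  emit P0@[1:1]
pos 2 'b': at 2 (fail-walked)
pos 3 'd': at 7
pos 4 'a': at 8
pos 5 'b': at 9  emit P2@[2:5],P5@[4:5]
pos 6 'd': at 7 (fail-walked)
pos 7 'b': at 14 (fail-walked)  emit P4@[6:7]
pos 8 'e': at 1 (fail-walked)  emit P0@[8:8]
pos 9 'c': at 10 (fail-walked)
pos 10 'b': at 11
pos 11 'd': at 7 (fail-walked)
pos 12 'a': at 8
pos 13 'b': at 9  emit P2@[10:13],P5@[12:13]
pos 14 'b': at 3 (fail-walked)
pos 15 'c': at 10 (fail-walked)
pos 16 'b': at 11
pos 17 'd': at 7 (fail-walked)
pos 18 'a': at 8
pos 19 'b': at 9  emit P2@[16:19],P5@[18:19]
pos 20 'c': at 10 (fail-walked)
pos 21 'e': at 1 (fail-walked)  emit P0@[21:21]
pos 22 'b': at 2 (fail-walked)
pos 23 'c': at 10 (fail-walked)
pos 24 'd': at 13 (fail-walked)
pos 25 'd': at 13 (fail-walked)
pos 26 'b': at 14  emit P4@[25:26]
pos 27 'e': at 1 (fail-walked)  emit P0@[27:27]
pos 28 'c': at 10 (fail-walked)
pos 29 'b': at 11
pos 30 'b': at 12  emit P3@[28:30]
pos 31 'a': at 15 (fail-walked)
pos 32 'b': at 16  emit P5@[31:32]
pos 33 'd': at 7 (fail-walked)
pos 34 'a': at 8
pos 35 'b': at 9  emit P2@[32:35],P5@[34:35]
pos 36 'c': at 10 (fail-walked)
pos 37 'b': at 11
pos 38 'b': at 12  emit P3@[36:38]
pos 39 'd': at 7 (fail-walked)
pos 40 'b': at 14 (fail-walked)  emit P4@[39:40]
pos 41 'd': at 7 (fail-walked)
pos 42 'a': at 8
pos 43 'b': at 9  emit P2@[40:43],P5@[42:43]
pos 44 'b': at 3 (fail-walked)
pos 45 'd': at 7 (fail-walked)
pos 46 'a': at 8
pos 47 'b': at 9  emit P2@[44:47],P5@[46:47]
pos 48 'd': at 7 (fail-walked)
pos 49 'b': at 14 (fail-walked)  emit P4@[48:49]
pos 50 'b': at 3 (fail-walked)
pos 51 'd': at 7 (fail-walked)
pos 52 'b': at 14 (fail-walked)  emit P4@[51:52]
pos 53 'd': at 7 (fail-walked)
pos 54 'a': at 8
pos 55 'e': at 1 (fail-walked)  emit P0@[55:55]
pos 56 'b': at 2 (fail-walked)

Result: [[1,0],[5,2],[5,5],[7,4],[8,0],[13,2],[13,5],[19,2],[19,5],[21,0],[26,4],[27,0],[30,3],[32,5],[35,2],[35,5],[38,3],[40,4],[43,2],[43,5],[47,2],[47,5],[49,4],[52,4],[55,0]]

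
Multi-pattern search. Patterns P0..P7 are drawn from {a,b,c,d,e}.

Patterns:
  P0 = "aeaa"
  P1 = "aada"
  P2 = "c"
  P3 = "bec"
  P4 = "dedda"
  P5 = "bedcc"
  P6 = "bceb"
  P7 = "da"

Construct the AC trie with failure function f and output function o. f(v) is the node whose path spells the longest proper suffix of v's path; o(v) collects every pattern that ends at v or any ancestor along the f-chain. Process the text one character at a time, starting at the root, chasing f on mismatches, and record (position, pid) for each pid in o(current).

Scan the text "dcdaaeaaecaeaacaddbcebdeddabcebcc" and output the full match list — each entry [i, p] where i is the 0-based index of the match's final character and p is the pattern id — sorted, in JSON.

Build:
Trie nodes:
  n0 'ε': a→1 b→9 c→8 d→12
  n1 'a': a→5 e→2
  n2 'ae': a→3
  n3 'aea': a→4
  n4 'aeaa': ·  ←P0
  n5 'aa': d→6
  n6 'aad': a→7
  n7 'aada': ·  ←P1
  n8 'c': ·  ←P2
  n9 'b': c→20 e→10
  n10 'be': c→11 d→17
  n11 'bec': ·  ←P3
  n12 'd': a→23 e→13
  n13 'de': d→14
  n14 'ded': d→15
  n15 'dedd': a→16
  n16 'dedda': ·  ←P4
  n17 'bed': c→18
  n18 'bedc': c→19
  n19 'bedcc': ·  ←P5
  n20 'bc': e→21
  n21 'bce': b→22
  n22 'bceb': ·  ←P6
  n23 'da': ·  ←P7

BFS fail/out derivation:
  n1('a'): parent n0 fail=0; on 'a' 0 → fail=0;  out ∅∪∅=∅
  n8('c'): parent n0 fail=0; on 'c' 0 → fail=0;  out {2}∪∅={2}
  n9('b'): parent n0 fail=0; on 'b' 0 → fail=0;  out ∅∪∅=∅
  n12('d'): parent n0 fail=0; on 'd' 0 → fail=0;  out ∅∪∅=∅
  n2('ae'): parent n1 fail=0; on 'e' 0 → fail=0;  out ∅∪∅=∅
  n5('aa'): parent n1 fail=0; on 'a' 0 → fail=1;  out ∅∪∅=∅
  n10('be'): parent n9 fail=0; on 'e' 0 → fail=0;  out ∅∪∅=∅
  n13('de'): parent n12 fail=0; on 'e' 0 → fail=0;  out ∅∪∅=∅
  n20('bc'): parent n9 fail=0; on 'c' 0 → fail=8;  out ∅∪{2}={2}
  n23('da'): parent n12 fail=0; on 'a' 0 → fail=1;  out {7}∪∅={7}
  n3('aea'): parent n2 fail=0; on 'a' 0 → fail=1;  out ∅∪∅=∅
  n6('aad'): parent n5 fail=1; on 'd' 1→0 → fail=12;  out ∅∪∅=∅
  n11('bec'): parent n10 fail=0; on 'c' 0 → fail=8;  out {3}∪{2}={2,3}
  n14('ded'): parent n13 fail=0; on 'd' 0 → fail=12;  out ∅∪∅=∅
  n17('bed'): parent n10 fail=0; on 'd' 0 → fail=12;  out ∅∪∅=∅
  n21('bce'): parent n20 fail=8; on 'e' 8→0 → fail=0;  out ∅∪∅=∅
  n4('aeaa'): parent n3 fail=1; on 'a' 1 → fail=5;  out {0}∪∅={0}
  n7('aada'): parent n6 fail=12; on 'a' 12 → fail=23;  out {1}∪{7}={1,7}
  n15('dedd'): parent n14 fail=12; on 'd' 12→0 → fail=12;  out ∅∪∅=∅
  n18('bedc'): parent n17 fail=12; on 'c' 12→0 → fail=8;  out ∅∪{2}={2}
  n22('bceb'): parent n21 fail=0; on 'b' 0 → fail=9;  out {6}∪∅={6}
  n16('dedda'): parent n15 fail=12; on 'a' 12 → fail=23;  out {4}∪{7}={4,7}
  n19('bedcc'): parent n18 fail=8; on 'c' 8→0 → fail=8;  out {5}∪{2}={2,5}

Run:
pos 0 'd': at 12
pos 1 'c': at 8 ·f  emit P2@[1:1]
pos 2 'd': at 12 ·f
pos 3 'a': at 23  emit P7@[2:3]
pos 4 'a': at 5 ·f
pos 5 'e': at 2 ·f
pos 6 'a': at 3
pos 7 'a': at 4  emit P0@[4:7]
pos 8 'e': at 2 ·f
pos 9 'c': at 8 ·f  emit P2@[9:9]
pos 10 'a': at 1 ·f
pos 11 'e': at 2
pos 12 'a': at 3
pos 13 'a': at 4  emit P0@[10:13]
pos 14 'c': at 8 ·f  emit P2@[14:14]
pos 15 'a': at 1 ·f
pos 16 'd': at 12 ·f
pos 17 'd': at 12 ·f
pos 18 'b': at 9 ·f
pos 19 'c': at 20  emit P2@[19:19]
pos 20 'e': at 21
pos 21 'b': at 22  emit P6@[18:21]
pos 22 'd': at 12 ·f
pos 23 'e': at 13
pos 24 'd': at 14
pos 25 'd': at 15
pos 26 'a': at 16  emit P4@[22:26],P7@[25:26]
pos 27 'b': at 9 ·f
pos 28 'c': at 20  emit P2@[28:28]
pos 29 'e': at 21
pos 30 'b': at 22  emit P6@[27:30]
pos 31 'c': at 20 ·f  emit P2@[31:31]
pos 32 'c': at 8 ·f  emit P2@[32:32]

All matches (sorted): [[1,2],[3,7],[7,0],[9,2],[13,0],[14,2],[19,2],[21,6],[26,4],[26,7],[28,2],[30,6],[31,2],[32,2]]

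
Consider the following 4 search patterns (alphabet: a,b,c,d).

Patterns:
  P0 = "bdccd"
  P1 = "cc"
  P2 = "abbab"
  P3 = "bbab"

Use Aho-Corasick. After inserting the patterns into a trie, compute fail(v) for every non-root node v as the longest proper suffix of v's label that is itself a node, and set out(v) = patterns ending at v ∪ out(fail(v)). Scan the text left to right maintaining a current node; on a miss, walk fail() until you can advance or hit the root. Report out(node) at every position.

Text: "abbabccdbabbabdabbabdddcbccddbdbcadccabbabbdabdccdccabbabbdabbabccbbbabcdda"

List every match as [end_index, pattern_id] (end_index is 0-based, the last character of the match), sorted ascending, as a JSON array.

Build automaton:
Trie nodes:
  0='ε' goto a→8 b→1 c→6
  1='b' goto b→13 d→2
  2='bd' goto c→3
  3='bdc' goto c→4
  4='bdcc' goto d→5
  5='bdccd' goto ·  ←P0
  6='c' goto c→7
  7='cc' goto ·  ←P1
  8='a' goto b→9
  9='ab' goto b→10
  10='abb' goto a→11
  11='abba' goto b→12
  12='abbab' goto ·  ←P2
  13='bb' goto a→14
  14='bba' goto b→15
  15='bbab' goto ·  ←P3

Failure links (BFS by depth):
  fail(1) 'b': from fail(0)=0 chase 'b': 0 ⇒ 0;  out=∅∪out(0)=∅
  fail(6) 'c': from fail(0)=0 chase 'c': 0 ⇒ 0;  out=∅∪out(0)=∅
  fail(8) 'a': from fail(0)=0 chase 'a': 0 ⇒ 0;  out=∅∪out(0)=∅
  fail(2) 'bd': from fail(1)=0 chase 'd': 0 ⇒ 0;  out=∅∪out(0)=∅
  fail(7) 'cc': from fail(6)=0 chase 'c': 0 ⇒ 6;  out={1}∪out(6)={1}
  fail(9) 'ab': from fail(8)=0 chase 'b': 0 ⇒ 1;  out=∅∪out(1)=∅
  fail(13) 'bb': from fail(1)=0 chase 'b': 0 ⇒ 1;  out=∅∪out(1)=∅
  fail(3) 'bdc': from fail(2)=0 chase 'c': 0 ⇒ 6;  out=∅∪out(6)=∅
  fail(10) 'abb': from fail(9)=1 chase 'b': 1 ⇒ 13;  out=∅∪out(13)=∅
  fail(14) 'bba': from fail(13)=1 chase 'a': 1→0 ⇒ 8;  out=∅∪out(8)=∅
  fail(4) 'bdcc': from fail(3)=6 chase 'c': 6 ⇒ 7;  out=∅∪out(7)={1}
  fail(11) 'abba': from fail(10)=13 chase 'a': 13 ⇒ 14;  out=∅∪out(14)=∅
  fail(15) 'bbab': from fail(14)=8 chase 'b': 8 ⇒ 9;  out={3}∪out(9)={3}
  fail(5) 'bdccd': from fail(4)=7 chase 'd': 7→6→0 ⇒ 0;  out={0}∪out(0)={0}
  fail(12) 'abbab': from fail(11)=14 chase 'b': 14 ⇒ 15;  out={2}∪out(15)={2,3}

Run:
pos 0 'a': at 8
pos 1 'b': at 9
pos 2 'b': at 10
pos 3 'a': at 11
pos 4 'b': at 12  emit P2@[0:4],P3@[1:4]
pos 5 'c': at 6 (fail-walked)
pos 6 'c': at 7  emit P1@[5:6]
pos 7 'd': at 0 (fail-walked)
pos 8 'b': at 1
pos 9 'a': at 8 (fail-walked)
pos 10 'b': at 9
pos 11 'b': at 10
pos 12 'a': at 11
pos 13 'b': at 12  emit P2@[9:13],P3@[10:13]
pos 14 'd': at 2 (fail-walked)
pos 15 'a': at 8 (fail-walked)
pos 16 'b': at 9
pos 17 'b': at 10
pos 18 'a': at 11
pos 19 'b': at 12  emit P2@[15:19],P3@[16:19]
pos 20 'd': at 2 (fail-walked)
pos 21 'd': at 0 (fail-walked)
pos 22 'd': at 0
pos 23 'c': at 6
pos 24 'b': at 1 (fail-walked)
pos 25 'c': at 6 (fail-walked)
pos 26 'c': at 7  emit P1@[25:26]
pos 27 'd': at 0 (fail-walked)
pos 28 'd': at 0
pos 29 'b': at 1
pos 30 'd': at 2
pos 31 'b': at 1 (fail-walked)
pos 32 'c': at 6 (fail-walked)
pos 33 'a': at 8 (fail-walked)
pos 34 'd': at 0 (fail-walked)
pos 35 'c': at 6
pos 36 'c': at 7  emit P1@[35:36]
pos 37 'a': at 8 (fail-walked)
pos 38 'b': at 9
pos 39 'b': at 10
pos 40 'a': at 11
pos 41 'b': at 12  emit P2@[37:41],P3@[38:41]
pos 42 'b': at 10 (fail-walked)
pos 43 'd': at 2 (fail-walked)
pos 44 'a': at 8 (fail-walked)
pos 45 'b': at 9
pos 46 'd': at 2 (fail-walked)
pos 47 'c': at 3
pos 48 'c': at 4  emit P1@[47:48]
pos 49 'd': at 5  emit P0@[45:49]
pos 50 'c': at 6 (fail-walked)
pos 51 'c': at 7  emit P1@[50:51]
pos 52 'a': at 8 (fail-walked)
pos 53 'b': at 9
pos 54 'b': at 10
pos 55 'a': at 11
pos 56 'b': at 12  emit P2@[52:56],P3@[53:56]
pos 57 'b': at 10 (fail-walked)
pos 58 'd': at 2 (fail-walked)
pos 59 'a': at 8 (fail-walked)
pos 60 'b': at 9
pos 61 'b': at 10
pos 62 'a': at 11
pos 63 'b': at 12  emit P2@[59:63],P3@[60:63]
pos 64 'c': at 6 (fail-walked)
pos 65 'c': at 7  emit P1@[64:65]
pos 66 'b': at 1 (fail-walked)
pos 67 'b': at 13
pos 68 'b': at 13 (fail-walked)
pos 69 'a': at 14
pos 70 'b': at 15  emit P3@[67:70]
pos 71 'c': at 6 (fail-walked)
pos 72 'd': at 0 (fail-walked)
pos 73 'd': at 0
pos 74 'a': at 8

Result: [[4,2],[4,3],[6,1],[13,2],[13,3],[19,2],[19,3],[26,1],[36,1],[41,2],[41,3],[48,1],[49,0],[51,1],[56,2],[56,3],[63,2],[63,3],[65,1],[70,3]]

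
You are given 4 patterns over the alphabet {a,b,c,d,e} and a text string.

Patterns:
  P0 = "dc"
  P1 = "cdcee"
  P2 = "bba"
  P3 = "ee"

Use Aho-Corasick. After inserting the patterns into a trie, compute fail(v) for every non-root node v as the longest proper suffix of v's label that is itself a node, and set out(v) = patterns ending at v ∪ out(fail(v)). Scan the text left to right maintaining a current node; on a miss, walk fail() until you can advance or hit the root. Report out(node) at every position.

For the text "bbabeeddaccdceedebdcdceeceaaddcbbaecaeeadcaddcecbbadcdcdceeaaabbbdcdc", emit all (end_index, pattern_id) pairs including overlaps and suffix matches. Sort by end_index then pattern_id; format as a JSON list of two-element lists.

Build:
Trie nodes:
  0='ε' goto b→8 c→3 d→1 e→11
  1='d' goto c→2
  2='dc' goto ·  ←P0
  3='c' goto d→4
  4='cd' goto c→5
  5='cdc' goto e→6
  6='cdce' goto e→7
  7='cdcee' goto ·  ←P1
  8='b' goto b→9
  9='bb' goto a→10
  10='bba' goto ·  ←P2
  11='e' goto e→12
  12='ee' goto ·  ←P3

BFS fail/out derivation:
  n1('d'): parent n0 fail=0; on 'd' 0 → fail=0;  out ∅∪∅=∅
  n3('c'): parent n0 fail=0; on 'c' 0 → fail=0;  out ∅∪∅=∅
  n8('b'): parent n0 fail=0; on 'b' 0 → fail=0;  out ∅∪∅=∅
  n11('e'): parent n0 fail=0; on 'e' 0 → fail=0;  out ∅∪∅=∅
  n2('dc'): parent n1 fail=0; on 'c' 0 → fail=3;  out {0}∪∅={0}
  n4('cd'): parent n3 fail=0; on 'd' 0 → fail=1;  out ∅∪∅=∅
  n9('bb'): parent n8 fail=0; on 'b' 0 → fail=8;  out ∅∪∅=∅
  n12('ee'): parent n11 fail=0; on 'e' 0 → fail=11;  out {3}∪∅={3}
  n5('cdc'): parent n4 fail=1; on 'c' 1 → fail=2;  out ∅∪{0}={0}
  n10('bba'): parent n9 fail=8; on 'a' 8→0 → fail=0;  out {2}∪∅={2}
  n6('cdce'): parent n5 fail=2; on 'e' 2→3→0 → fail=11;  out ∅∪∅=∅
  n7('cdcee'): parent n6 fail=11; on 'e' 11 → fail=12;  out {1}∪{3}={1,3}

Run:
i=0 'b': node 0→8
i=1 'b': node 8→9
i=2 'a': node 9→10  emit P2@[0:2]
i=3 'b': node 10→8 (fail-walked)
i=4 'e': node 8→11 (fail-walked)
i=5 'e': node 11→12  emit P3@[4:5]
i=6 'd': node 12→1 (fail-walked)
i=7 'd': node 1→1 (fail-walked)
i=8 'a': node 1→0 (fail-walked)
i=9 'c': node 0→3
i=10 'c': node 3→3 (fail-walked)
i=11 'd': node 3→4
i=12 'c': node 4→5  emit P0@[11:12]
i=13 'e': node 5→6
i=14 'e': node 6→7  emit P1@[10:14],P3@[13:14]
i=15 'd': node 7→1 (fail-walked)
i=16 'e': node 1→11 (fail-walked)
i=17 'b': node 11→8 (fail-walked)
i=18 'd': node 8→1 (fail-walked)
i=19 'c': node 1→2  emit P0@[18:19]
i=20 'd': node 2→4 (fail-walked)
i=21 'c': node 4→5  emit P0@[20:21]
i=22 'e': node 5→6
i=23 'e': node 6→7  emit P1@[19:23],P3@[22:23]
i=24 'c': node 7→3 (fail-walked)
i=25 'e': node 3→11 (fail-walked)
i=26 'a': node 11→0 (fail-walked)
i=27 'a': node 0→0
i=28 'd': node 0→1
i=29 'd': node 1→1 (fail-walked)
i=30 'c': node 1→2  emit P0@[29:30]
i=31 'b': node 2→8 (fail-walked)
i=32 'b': node 8→9
i=33 'a': node 9→10  emit P2@[31:33]
i=34 'e': node 10→11 (fail-walked)
i=35 'c': node 11→3 (fail-walked)
i=36 'a': node 3→0 (fail-walked)
i=37 'e': node 0→11
i=38 'e': node 11→12  emit P3@[37:38]
i=39 'a': node 12→0 (fail-walked)
i=40 'd': node 0→1
i=41 'c': node 1→2  emit P0@[40:41]
i=42 'a': node 2→0 (fail-walked)
i=43 'd': node 0→1
i=44 'd': node 1→1 (fail-walked)
i=45 'c': node 1→2  emit P0@[44:45]
i=46 'e': node 2→11 (fail-walked)
i=47 'c': node 11→3 (fail-walked)
i=48 'b': node 3→8 (fail-walked)
i=49 'b': node 8→9
i=50 'a': node 9→10  emit P2@[48:50]
i=51 'd': node 10→1 (fail-walked)
i=52 'c': node 1→2  emit P0@[51:52]
i=53 'd': node 2→4 (fail-walked)
i=54 'c': node 4→5  emit P0@[53:54]
i=55 'd': node 5→4 (fail-walked)
i=56 'c': node 4→5  emit P0@[55:56]
i=57 'e': node 5→6
i=58 'e': node 6→7  emit P1@[54:58],P3@[57:58]
i=59 'a': node 7→0 (fail-walked)
i=60 'a': node 0→0
i=61 'a': node 0→0
i=62 'b': node 0→8
i=63 'b': node 8→9
i=64 'b': node 9→9 (fail-walked)
i=65 'd': node 9→1 (fail-walked)
i=66 'c': node 1→2  emit P0@[65:66]
i=67 'd': node 2→4 (fail-walked)
i=68 'c': node 4→5  emit P0@[67:68]

All matches (sorted): [[2,2],[5,3],[12,0],[14,1],[14,3],[19,0],[21,0],[23,1],[23,3],[30,0],[33,2],[38,3],[41,0],[45,0],[50,2],[52,0],[54,0],[56,0],[58,1],[58,3],[66,0],[68,0]]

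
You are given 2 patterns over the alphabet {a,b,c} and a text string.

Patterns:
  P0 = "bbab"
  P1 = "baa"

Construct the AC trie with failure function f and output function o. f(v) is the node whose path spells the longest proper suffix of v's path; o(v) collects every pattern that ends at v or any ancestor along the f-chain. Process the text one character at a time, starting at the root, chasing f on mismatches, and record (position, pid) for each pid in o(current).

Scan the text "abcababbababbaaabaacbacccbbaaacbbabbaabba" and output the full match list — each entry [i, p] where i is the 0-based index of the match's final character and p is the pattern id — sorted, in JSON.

Build:
Trie (insert patterns):
  n0 'ε': b→1
  n1 'b': a→5 b→2
  n2 'bb': a→3
  n3 'bba': b→4
  n4 'bbab': ·  [P0 ends]
  n5 'ba': a→6
  n6 'baa': ·  [P1 ends]

BFS fail/out derivation:
  fail(1) 'b': from fail(0)=0 chase 'b': 0 ⇒ 0;  out=∅∪out(0)=∅
  fail(2) 'bb': from fail(1)=0 chase 'b': 0 ⇒ 1;  out=∅∪out(1)=∅
  fail(5) 'ba': from fail(1)=0 chase 'a': 0 ⇒ 0;  out=∅∪out(0)=∅
  fail(3) 'bba': from fail(2)=1 chase 'a': 1 ⇒ 5;  out=∅∪out(5)=∅
  fail(6) 'baa': from fail(5)=0 chase 'a': 0 ⇒ 0;  out={1}∪out(0)={1}
  fail(4) 'bbab': from fail(3)=5 chase 'b': 5→0 ⇒ 1;  out={0}∪out(1)={0}

Scan:
[0] read 'a'  n0⇒n0
[1] read 'b'  n0⇒n1
[2] read 'c'  n1⇒n0 (fail-walked)
[3] read 'a'  n0⇒n0
[4] read 'b'  n0⇒n1
[5] read 'a'  n1⇒n5
[6] read 'b'  n5⇒n1 (fail-walked)
[7] read 'b'  n1⇒n2
[8] read 'a'  n2⇒n3
[9] read 'b'  n3⇒n4  → match P0@[6:9]
[10] read 'a'  n4⇒n5 (fail-walked)
[11] read 'b'  n5⇒n1 (fail-walked)
[12] read 'b'  n1⇒n2
[13] read 'a'  n2⇒n3
[14] read 'a'  n3⇒n6 (fail-walked)  → match P1@[12:14]
[15] read 'a'  n6⇒n0 (fail-walked)
[16] read 'b'  n0⇒n1
[17] read 'a'  n1⇒n5
[18] read 'a'  n5⇒n6  → match P1@[16:18]
[19] read 'c'  n6⇒n0 (fail-walked)
[20] read 'b'  n0⇒n1
[21] read 'a'  n1⇒n5
[22] read 'c'  n5⇒n0 (fail-walked)
[23] read 'c'  n0⇒n0
[24] read 'c'  n0⇒n0
[25] read 'b'  n0⇒n1
[26] read 'b'  n1⇒n2
[27] read 'a'  n2⇒n3
[28] read 'a'  n3⇒n6 (fail-walked)  → match P1@[26:28]
[29] read 'a'  n6⇒n0 (fail-walked)
[30] read 'c'  n0⇒n0
[31] read 'b'  n0⇒n1
[32] read 'b'  n1⇒n2
[33] read 'a'  n2⇒n3
[34] read 'b'  n3⇒n4  → match P0@[31:34]
[35] read 'b'  n4⇒n2 (fail-walked)
[36] read 'a'  n2⇒n3
[37] read 'a'  n3⇒n6 (fail-walked)  → match P1@[35:37]
[38] read 'b'  n6⇒n1 (fail-walked)
[39] read 'b'  n1⇒n2
[40] read 'a'  n2⇒n3

Result: [[9,0],[14,1],[18,1],[28,1],[34,0],[37,1]]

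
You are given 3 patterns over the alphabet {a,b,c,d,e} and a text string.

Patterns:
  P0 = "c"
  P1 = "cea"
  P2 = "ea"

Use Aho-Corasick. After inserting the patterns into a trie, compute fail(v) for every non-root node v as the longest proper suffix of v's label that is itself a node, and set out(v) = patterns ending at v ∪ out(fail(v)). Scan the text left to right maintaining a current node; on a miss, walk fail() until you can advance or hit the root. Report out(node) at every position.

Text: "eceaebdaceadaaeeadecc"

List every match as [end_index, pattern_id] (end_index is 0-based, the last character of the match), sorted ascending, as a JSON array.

Build:
Trie (insert patterns):
  0='ε' goto c→1 e→4
  1='c' goto e→2  ←P0
  2='ce' goto a→3
  3='cea' goto ·  ←P1
  4='e' goto a→5
  5='ea' goto ·  ←P2

Failure links (BFS by depth):
  fail(1) 'c': from fail(0)=0 chase 'c': 0 ⇒ 0;  out={0}∪out(0)={0}
  fail(4) 'e': from fail(0)=0 chase 'e': 0 ⇒ 0;  out=∅∪out(0)=∅
  fail(2) 'ce': from fail(1)=0 chase 'e': 0 ⇒ 4;  out=∅∪out(4)=∅
  fail(5) 'ea': from fail(4)=0 chase 'a': 0 ⇒ 0;  out={2}∪out(0)={2}
  fail(3) 'cea': from fail(2)=4 chase 'a': 4 ⇒ 5;  out={1}∪out(5)={1,2}

Scan:
[0] read 'e'  n0⇒n4
[1] read 'c'  n4⇒n1 (fail-walked)  emit P0@[1:1]
[2] read 'e'  n1⇒n2
[3] read 'a'  n2⇒n3  emit P1@[1:3],P2@[2:3]
[4] read 'e'  n3⇒n4 (fail-walked)
[5] read 'b'  n4⇒n0 (fail-walked)
[6] read 'd'  n0⇒n0
[7] read 'a'  n0⇒n0
[8] read 'c'  n0⇒n1  emit P0@[8:8]
[9] read 'e'  n1⇒n2
[10] read 'a'  n2⇒n3  emit P1@[8:10],P2@[9:10]
[11] read 'd'  n3⇒n0 (fail-walked)
[12] read 'a'  n0⇒n0
[13] read 'a'  n0⇒n0
[14] read 'e'  n0⇒n4
[15] read 'e'  n4⇒n4 (fail-walked)
[16] read 'a'  n4⇒n5  emit P2@[15:16]
[17] read 'd'  n5⇒n0 (fail-walked)
[18] read 'e'  n0⇒n4
[19] read 'c'  n4⇒n1 (fail-walked)  emit P0@[19:19]
[20] read 'c'  n1⇒n1 (fail-walked)  emit P0@[20:20]

Matches: [[1,0],[3,1],[3,2],[8,0],[10,1],[10,2],[16,2],[19,0],[20,0]]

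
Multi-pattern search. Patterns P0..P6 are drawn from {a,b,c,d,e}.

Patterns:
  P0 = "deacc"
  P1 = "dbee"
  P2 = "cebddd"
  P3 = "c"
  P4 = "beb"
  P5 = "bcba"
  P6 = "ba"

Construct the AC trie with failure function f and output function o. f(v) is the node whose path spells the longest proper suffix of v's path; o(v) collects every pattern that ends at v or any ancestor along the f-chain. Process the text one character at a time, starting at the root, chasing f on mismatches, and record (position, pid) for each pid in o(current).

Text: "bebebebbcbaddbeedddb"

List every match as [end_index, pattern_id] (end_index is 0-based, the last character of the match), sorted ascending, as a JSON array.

Build automaton:
Trie (insert patterns):
  0='ε' goto b→15 c→9 d→1
  1='d' goto b→6 e→2
  2='de' goto a→3
  3='dea' goto c→4
  4='deac' goto c→5
  5='deacc' goto ·  [P0 ends]
  6='db' goto e→7
  7='dbe' goto e→8
  8='dbee' goto ·  [P1 ends]
  9='c' goto e→10  [P3 ends]
  10='ce' goto b→11
  11='ceb' goto d→12
  12='cebd' goto d→13
  13='cebdd' goto d→14
  14='cebddd' goto ·  [P2 ends]
  15='b' goto a→21 c→18 e→16
  16='be' goto b→17
  17='beb' goto ·  [P4 ends]
  18='bc' goto b→19
  19='bcb' goto a→20
  20='bcba' goto ·  [P5 ends]
  21='ba' goto ·  [P6 ends]

BFS fail/out derivation:
  n1('d'): parent n0 fail=0; on 'd' 0 → fail=0;  out ∅∪∅=∅
  n9('c'): parent n0 fail=0; on 'c' 0 → fail=0;  out {3}∪∅={3}
  n15('b'): parent n0 fail=0; on 'b' 0 → fail=0;  out ∅∪∅=∅
  n2('de'): parent n1 fail=0; on 'e' 0 → fail=0;  out ∅∪∅=∅
  n6('db'): parent n1 fail=0; on 'b' 0 → fail=15;  out ∅∪∅=∅
  n10('ce'): parent n9 fail=0; on 'e' 0 → fail=0;  out ∅∪∅=∅
  n16('be'): parent n15 fail=0; on 'e' 0 → fail=0;  out ∅∪∅=∅
  n18('bc'): parent n15 fail=0; on 'c' 0 → fail=9;  out ∅∪{3}={3}
  n21('ba'): parent n15 fail=0; on 'a' 0 → fail=0;  out {6}∪∅={6}
  n3('dea'): parent n2 fail=0; on 'a' 0 → fail=0;  out ∅∪∅=∅
  n7('dbe'): parent n6 fail=15; on 'e' 15 → fail=16;  out ∅∪∅=∅
  n11('ceb'): parent n10 fail=0; on 'b' 0 → fail=15;  out ∅∪∅=∅
  n17('beb'): parent n16 fail=0; on 'b' 0 → fail=15;  out {4}∪∅={4}
  n19('bcb'): parent n18 fail=9; on 'b' 9→0 → fail=15;  out ∅∪∅=∅
  n4('deac'): parent n3 fail=0; on 'c' 0 → fail=9;  out ∅∪{3}={3}
  n8('dbee'): parent n7 fail=16; on 'e' 16→0 → fail=0;  out {1}∪∅={1}
  n12('cebd'): parent n11 fail=15; on 'd' 15→0 → fail=1;  out ∅∪∅=∅
  n20('bcba'): parent n19 fail=15; on 'a' 15 → fail=21;  out {5}∪{6}={5,6}
  n5('deacc'): parent n4 fail=9; on 'c' 9→0 → fail=9;  out {0}∪{3}={0,3}
  n13('cebdd'): parent n12 fail=1; on 'd' 1→0 → fail=1;  out ∅∪∅=∅
  n14('cebddd'): parent n13 fail=1; on 'd' 1→0 → fail=1;  out {2}∪∅={2}

Scan:
[0] read 'b'  n0⇒n15
[1] read 'e'  n15⇒n16
[2] read 'b'  n16⇒n17  → match P4@[0:2]
[3] read 'e'  n17⇒n16 ·f
[4] read 'b'  n16⇒n17  → match P4@[2:4]
[5] read 'e'  n17⇒n16 ·f
[6] read 'b'  n16⇒n17  → match P4@[4:6]
[7] read 'b'  n17⇒n15 ·f
[8] read 'c'  n15⇒n18  → match P3@[8:8]
[9] read 'b'  n18⇒n19
[10] read 'a'  n19⇒n20  → match P5@[7:10],P6@[9:10]
[11] read 'd'  n20⇒n1 ·f
[12] read 'd'  n1⇒n1 ·f
[13] read 'b'  n1⇒n6
[14] read 'e'  n6⇒n7
[15] read 'e'  n7⇒n8  → match P1@[12:15]
[16] read 'd'  n8⇒n1 ·f
[17] read 'd'  n1⇒n1 ·f
[18] read 'd'  n1⇒n1 ·f
[19] read 'b'  n1⇒n6

Result: [[2,4],[4,4],[6,4],[8,3],[10,5],[10,6],[15,1]]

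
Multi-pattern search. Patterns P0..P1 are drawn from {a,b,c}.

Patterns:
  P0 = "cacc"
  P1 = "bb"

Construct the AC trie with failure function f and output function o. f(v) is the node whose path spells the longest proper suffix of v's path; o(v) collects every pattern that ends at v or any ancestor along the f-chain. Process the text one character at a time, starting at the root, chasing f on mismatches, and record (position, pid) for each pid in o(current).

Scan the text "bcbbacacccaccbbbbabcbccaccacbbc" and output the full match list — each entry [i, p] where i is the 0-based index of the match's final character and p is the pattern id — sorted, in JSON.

Build automaton:
Trie nodes:
  n0 'ε': b→5 c→1
  n1 'c': a→2
  n2 'ca': c→3
  n3 'cac': c→4
  n4 'cacc': ·  [P0 ends]
  n5 'b': b→6
  n6 'bb': ·  [P1 ends]

BFS fail/out derivation:
  fail(1) 'c': from fail(0)=0 chase 'c': 0 ⇒ 0;  out=∅∪out(0)=∅
  fail(5) 'b': from fail(0)=0 chase 'b': 0 ⇒ 0;  out=∅∪out(0)=∅
  fail(2) 'ca': from fail(1)=0 chase 'a': 0 ⇒ 0;  out=∅∪out(0)=∅
  fail(6) 'bb': from fail(5)=0 chase 'b': 0 ⇒ 5;  out={1}∪out(5)={1}
  fail(3) 'cac': from fail(2)=0 chase 'c': 0 ⇒ 1;  out=∅∪out(1)=∅
  fail(4) 'cacc': from fail(3)=1 chase 'c': 1→0 ⇒ 1;  out={0}∪out(1)={0}

Run:
[0] read 'b'  n0⇒n5
[1] read 'c'  n5⇒n1 ·f
[2] read 'b'  n1⇒n5 ·f
[3] read 'b'  n5⇒n6  ** P1@[2:3]
[4] read 'a'  n6⇒n0 ·f
[5] read 'c'  n0⇒n1
[6] read 'a'  n1⇒n2
[7] read 'c'  n2⇒n3
[8] read 'c'  n3⇒n4  ** P0@[5:8]
[9] read 'c'  n4⇒n1 ·f
[10] read 'a'  n1⇒n2
[11] read 'c'  n2⇒n3
[12] read 'c'  n3⇒n4  ** P0@[9:12]
[13] read 'b'  n4⇒n5 ·f
[14] read 'b'  n5⇒n6  ** P1@[13:14]
[15] read 'b'  n6⇒n6 ·f  ** P1@[14:15]
[16] read 'b'  n6⇒n6 ·f  ** P1@[15:16]
[17] read 'a'  n6⇒n0 ·f
[18] read 'b'  n0⇒n5
[19] read 'c'  n5⇒n1 ·f
[20] read 'b'  n1⇒n5 ·f
[21] read 'c'  n5⇒n1 ·f
[22] read 'c'  n1⇒n1 ·f
[23] read 'a'  n1⇒n2
[24] read 'c'  n2⇒n3
[25] read 'c'  n3⇒n4  ** P0@[22:25]
[26] read 'a'  n4⇒n2 ·f
[27] read 'c'  n2⇒n3
[28] read 'b'  n3⇒n5 ·f
[29] read 'b'  n5⇒n6  ** P1@[28:29]
[30] read 'c'  n6⇒n1 ·f

Result: [[3,1],[8,0],[12,0],[14,1],[15,1],[16,1],[25,0],[29,1]]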